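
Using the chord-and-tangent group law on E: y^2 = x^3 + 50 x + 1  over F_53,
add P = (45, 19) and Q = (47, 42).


P != Q, so use the chord formula.
s = (y2 - y1) / (x2 - x1) = (23) / (2) mod 53 = 38
x3 = s^2 - x1 - x2 mod 53 = 38^2 - 45 - 47 = 27
y3 = s (x1 - x3) - y1 mod 53 = 38 * (45 - 27) - 19 = 29

P + Q = (27, 29)


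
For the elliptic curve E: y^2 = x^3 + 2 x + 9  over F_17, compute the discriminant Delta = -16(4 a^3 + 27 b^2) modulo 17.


4 a^3 + 27 b^2 = 4*2^3 + 27*9^2 = 32 + 2187 = 2219
Delta = -16 * (2219) = -35504
Delta mod 17 = 9

Delta = 9 (mod 17)


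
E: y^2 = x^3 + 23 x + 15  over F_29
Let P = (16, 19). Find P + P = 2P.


Doubling: s = (3 x1^2 + a) / (2 y1)
s = (3*16^2 + 23) / (2*19) mod 29 = 17
x3 = s^2 - 2 x1 mod 29 = 17^2 - 2*16 = 25
y3 = s (x1 - x3) - y1 mod 29 = 17 * (16 - 25) - 19 = 2

2P = (25, 2)


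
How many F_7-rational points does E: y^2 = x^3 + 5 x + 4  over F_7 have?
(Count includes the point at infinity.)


For each x in F_7, count y with y^2 = x^3 + 5 x + 4 mod 7:
  x = 0: RHS = 4, y in [2, 5]  -> 2 point(s)
  x = 2: RHS = 1, y in [1, 6]  -> 2 point(s)
  x = 3: RHS = 4, y in [2, 5]  -> 2 point(s)
  x = 4: RHS = 4, y in [2, 5]  -> 2 point(s)
  x = 5: RHS = 0, y in [0]  -> 1 point(s)
Affine points: 9. Add the point at infinity: total = 10.

#E(F_7) = 10


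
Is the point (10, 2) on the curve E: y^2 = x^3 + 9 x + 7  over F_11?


Check whether y^2 = x^3 + 9 x + 7 (mod 11) for (x, y) = (10, 2).
LHS: y^2 = 2^2 mod 11 = 4
RHS: x^3 + 9 x + 7 = 10^3 + 9*10 + 7 mod 11 = 8
LHS != RHS

No, not on the curve


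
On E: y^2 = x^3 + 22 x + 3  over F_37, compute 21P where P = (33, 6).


k = 21 = 10101_2 (binary, LSB first: 10101)
Double-and-add from P = (33, 6):
  bit 0 = 1: acc = O + (33, 6) = (33, 6)
  bit 1 = 0: acc unchanged = (33, 6)
  bit 2 = 1: acc = (33, 6) + (19, 19) = (34, 24)
  bit 3 = 0: acc unchanged = (34, 24)
  bit 4 = 1: acc = (34, 24) + (5, 33) = (1, 27)

21P = (1, 27)


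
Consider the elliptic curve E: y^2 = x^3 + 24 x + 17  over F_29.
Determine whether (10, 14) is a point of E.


Check whether y^2 = x^3 + 24 x + 17 (mod 29) for (x, y) = (10, 14).
LHS: y^2 = 14^2 mod 29 = 22
RHS: x^3 + 24 x + 17 = 10^3 + 24*10 + 17 mod 29 = 10
LHS != RHS

No, not on the curve


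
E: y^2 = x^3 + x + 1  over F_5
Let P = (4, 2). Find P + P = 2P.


Doubling: s = (3 x1^2 + a) / (2 y1)
s = (3*4^2 + 1) / (2*2) mod 5 = 1
x3 = s^2 - 2 x1 mod 5 = 1^2 - 2*4 = 3
y3 = s (x1 - x3) - y1 mod 5 = 1 * (4 - 3) - 2 = 4

2P = (3, 4)


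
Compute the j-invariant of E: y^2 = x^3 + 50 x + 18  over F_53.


Delta = -16(4 a^3 + 27 b^2) mod 53 = 37
-1728 * (4 a)^3 = -1728 * (4*50)^3 mod 53 = 17
j = 17 * 37^(-1) mod 53 = 42

j = 42 (mod 53)


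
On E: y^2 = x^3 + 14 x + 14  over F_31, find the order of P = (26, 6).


Compute successive multiples of P until we hit O:
  1P = (26, 6)
  2P = (17, 22)
  3P = (8, 24)
  4P = (29, 28)
  5P = (16, 26)
  6P = (24, 21)
  7P = (14, 28)
  8P = (9, 30)
  ... (continuing to 37P)
  37P = O

ord(P) = 37


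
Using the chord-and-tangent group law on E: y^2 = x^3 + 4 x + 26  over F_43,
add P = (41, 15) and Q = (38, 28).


P != Q, so use the chord formula.
s = (y2 - y1) / (x2 - x1) = (13) / (40) mod 43 = 10
x3 = s^2 - x1 - x2 mod 43 = 10^2 - 41 - 38 = 21
y3 = s (x1 - x3) - y1 mod 43 = 10 * (41 - 21) - 15 = 13

P + Q = (21, 13)


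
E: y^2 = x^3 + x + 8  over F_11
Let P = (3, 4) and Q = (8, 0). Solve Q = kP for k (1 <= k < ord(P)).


Enumerate multiples of P until we hit Q = (8, 0):
  1P = (3, 4)
  2P = (9, 8)
  3P = (8, 0)
Match found at i = 3.

k = 3


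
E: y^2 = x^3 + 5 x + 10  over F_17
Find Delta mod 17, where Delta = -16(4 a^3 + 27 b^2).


4 a^3 + 27 b^2 = 4*5^3 + 27*10^2 = 500 + 2700 = 3200
Delta = -16 * (3200) = -51200
Delta mod 17 = 4

Delta = 4 (mod 17)


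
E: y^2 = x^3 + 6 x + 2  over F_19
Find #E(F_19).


For each x in F_19, count y with y^2 = x^3 + 6 x + 2 mod 19:
  x = 1: RHS = 9, y in [3, 16]  -> 2 point(s)
  x = 3: RHS = 9, y in [3, 16]  -> 2 point(s)
  x = 5: RHS = 5, y in [9, 10]  -> 2 point(s)
  x = 6: RHS = 7, y in [8, 11]  -> 2 point(s)
  x = 7: RHS = 7, y in [8, 11]  -> 2 point(s)
  x = 8: RHS = 11, y in [7, 12]  -> 2 point(s)
  x = 9: RHS = 6, y in [5, 14]  -> 2 point(s)
  x = 10: RHS = 17, y in [6, 13]  -> 2 point(s)
  x = 12: RHS = 16, y in [4, 15]  -> 2 point(s)
  x = 13: RHS = 16, y in [4, 15]  -> 2 point(s)
  x = 15: RHS = 9, y in [3, 16]  -> 2 point(s)
  x = 17: RHS = 1, y in [1, 18]  -> 2 point(s)
Affine points: 24. Add the point at infinity: total = 25.

#E(F_19) = 25


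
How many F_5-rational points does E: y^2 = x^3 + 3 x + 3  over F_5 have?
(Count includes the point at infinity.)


For each x in F_5, count y with y^2 = x^3 + 3 x + 3 mod 5:
  x = 3: RHS = 4, y in [2, 3]  -> 2 point(s)
  x = 4: RHS = 4, y in [2, 3]  -> 2 point(s)
Affine points: 4. Add the point at infinity: total = 5.

#E(F_5) = 5


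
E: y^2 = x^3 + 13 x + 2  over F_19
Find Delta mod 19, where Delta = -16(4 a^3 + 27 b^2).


4 a^3 + 27 b^2 = 4*13^3 + 27*2^2 = 8788 + 108 = 8896
Delta = -16 * (8896) = -142336
Delta mod 19 = 12

Delta = 12 (mod 19)


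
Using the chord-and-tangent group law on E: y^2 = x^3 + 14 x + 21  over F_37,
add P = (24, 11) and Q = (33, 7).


P != Q, so use the chord formula.
s = (y2 - y1) / (x2 - x1) = (33) / (9) mod 37 = 16
x3 = s^2 - x1 - x2 mod 37 = 16^2 - 24 - 33 = 14
y3 = s (x1 - x3) - y1 mod 37 = 16 * (24 - 14) - 11 = 1

P + Q = (14, 1)


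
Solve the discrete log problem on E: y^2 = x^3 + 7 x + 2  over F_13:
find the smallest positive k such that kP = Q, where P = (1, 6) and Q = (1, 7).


Enumerate multiples of P until we hit Q = (1, 7):
  1P = (1, 6)
  2P = (7, 2)
  3P = (4, 9)
  4P = (9, 12)
  5P = (6, 0)
  6P = (9, 1)
  7P = (4, 4)
  8P = (7, 11)
  9P = (1, 7)
Match found at i = 9.

k = 9


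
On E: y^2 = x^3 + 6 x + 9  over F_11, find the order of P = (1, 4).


Compute successive multiples of P until we hit O:
  1P = (1, 4)
  2P = (7, 3)
  3P = (7, 8)
  4P = (1, 7)
  5P = O

ord(P) = 5


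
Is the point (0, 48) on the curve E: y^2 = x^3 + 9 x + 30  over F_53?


Check whether y^2 = x^3 + 9 x + 30 (mod 53) for (x, y) = (0, 48).
LHS: y^2 = 48^2 mod 53 = 25
RHS: x^3 + 9 x + 30 = 0^3 + 9*0 + 30 mod 53 = 30
LHS != RHS

No, not on the curve


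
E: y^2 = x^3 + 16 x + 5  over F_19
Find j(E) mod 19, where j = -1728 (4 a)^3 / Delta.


Delta = -16(4 a^3 + 27 b^2) mod 19 = 10
-1728 * (4 a)^3 = -1728 * (4*16)^3 mod 19 = 1
j = 1 * 10^(-1) mod 19 = 2

j = 2 (mod 19)


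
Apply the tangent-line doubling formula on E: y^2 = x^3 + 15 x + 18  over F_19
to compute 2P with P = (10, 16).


Doubling: s = (3 x1^2 + a) / (2 y1)
s = (3*10^2 + 15) / (2*16) mod 19 = 14
x3 = s^2 - 2 x1 mod 19 = 14^2 - 2*10 = 5
y3 = s (x1 - x3) - y1 mod 19 = 14 * (10 - 5) - 16 = 16

2P = (5, 16)


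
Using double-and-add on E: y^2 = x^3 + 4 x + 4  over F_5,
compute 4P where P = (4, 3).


k = 4 = 100_2 (binary, LSB first: 001)
Double-and-add from P = (4, 3):
  bit 0 = 0: acc unchanged = O
  bit 1 = 0: acc unchanged = O
  bit 2 = 1: acc = O + (2, 0) = (2, 0)

4P = (2, 0)


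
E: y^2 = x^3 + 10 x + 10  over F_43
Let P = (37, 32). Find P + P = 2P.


Doubling: s = (3 x1^2 + a) / (2 y1)
s = (3*37^2 + 10) / (2*32) mod 43 = 22
x3 = s^2 - 2 x1 mod 43 = 22^2 - 2*37 = 23
y3 = s (x1 - x3) - y1 mod 43 = 22 * (37 - 23) - 32 = 18

2P = (23, 18)


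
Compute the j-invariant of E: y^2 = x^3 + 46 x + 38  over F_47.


Delta = -16(4 a^3 + 27 b^2) mod 47 = 40
-1728 * (4 a)^3 = -1728 * (4*46)^3 mod 47 = 1
j = 1 * 40^(-1) mod 47 = 20

j = 20 (mod 47)


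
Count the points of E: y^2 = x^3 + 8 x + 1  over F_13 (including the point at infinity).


For each x in F_13, count y with y^2 = x^3 + 8 x + 1 mod 13:
  x = 0: RHS = 1, y in [1, 12]  -> 2 point(s)
  x = 1: RHS = 10, y in [6, 7]  -> 2 point(s)
  x = 2: RHS = 12, y in [5, 8]  -> 2 point(s)
  x = 3: RHS = 0, y in [0]  -> 1 point(s)
  x = 5: RHS = 10, y in [6, 7]  -> 2 point(s)
  x = 7: RHS = 10, y in [6, 7]  -> 2 point(s)
  x = 9: RHS = 9, y in [3, 10]  -> 2 point(s)
  x = 11: RHS = 3, y in [4, 9]  -> 2 point(s)
Affine points: 15. Add the point at infinity: total = 16.

#E(F_13) = 16


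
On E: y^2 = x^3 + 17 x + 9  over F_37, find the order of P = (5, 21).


Compute successive multiples of P until we hit O:
  1P = (5, 21)
  2P = (0, 34)
  3P = (21, 28)
  4P = (7, 29)
  5P = (4, 20)
  6P = (29, 29)
  7P = (36, 18)
  8P = (24, 25)
  ... (continuing to 37P)
  37P = O

ord(P) = 37


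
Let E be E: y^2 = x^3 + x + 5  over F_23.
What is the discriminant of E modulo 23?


4 a^3 + 27 b^2 = 4*1^3 + 27*5^2 = 4 + 675 = 679
Delta = -16 * (679) = -10864
Delta mod 23 = 15

Delta = 15 (mod 23)


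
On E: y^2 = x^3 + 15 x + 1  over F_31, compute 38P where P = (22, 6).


k = 38 = 100110_2 (binary, LSB first: 011001)
Double-and-add from P = (22, 6):
  bit 0 = 0: acc unchanged = O
  bit 1 = 1: acc = O + (23, 19) = (23, 19)
  bit 2 = 1: acc = (23, 19) + (25, 6) = (2, 15)
  bit 3 = 0: acc unchanged = (2, 15)
  bit 4 = 0: acc unchanged = (2, 15)
  bit 5 = 1: acc = (2, 15) + (11, 28) = (22, 25)

38P = (22, 25)


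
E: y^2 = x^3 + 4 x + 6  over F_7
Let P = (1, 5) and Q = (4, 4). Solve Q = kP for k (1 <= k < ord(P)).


Enumerate multiples of P until we hit Q = (4, 4):
  1P = (1, 5)
  2P = (5, 2)
  3P = (2, 1)
  4P = (6, 1)
  5P = (4, 3)
  6P = (4, 4)
Match found at i = 6.

k = 6


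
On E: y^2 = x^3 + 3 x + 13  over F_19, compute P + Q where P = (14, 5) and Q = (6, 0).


P != Q, so use the chord formula.
s = (y2 - y1) / (x2 - x1) = (14) / (11) mod 19 = 3
x3 = s^2 - x1 - x2 mod 19 = 3^2 - 14 - 6 = 8
y3 = s (x1 - x3) - y1 mod 19 = 3 * (14 - 8) - 5 = 13

P + Q = (8, 13)


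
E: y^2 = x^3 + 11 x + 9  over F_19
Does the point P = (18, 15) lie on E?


Check whether y^2 = x^3 + 11 x + 9 (mod 19) for (x, y) = (18, 15).
LHS: y^2 = 15^2 mod 19 = 16
RHS: x^3 + 11 x + 9 = 18^3 + 11*18 + 9 mod 19 = 16
LHS = RHS

Yes, on the curve


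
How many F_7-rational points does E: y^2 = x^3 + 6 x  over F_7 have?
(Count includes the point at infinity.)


For each x in F_7, count y with y^2 = x^3 + 6 x + 0 mod 7:
  x = 0: RHS = 0, y in [0]  -> 1 point(s)
  x = 1: RHS = 0, y in [0]  -> 1 point(s)
  x = 4: RHS = 4, y in [2, 5]  -> 2 point(s)
  x = 5: RHS = 1, y in [1, 6]  -> 2 point(s)
  x = 6: RHS = 0, y in [0]  -> 1 point(s)
Affine points: 7. Add the point at infinity: total = 8.

#E(F_7) = 8


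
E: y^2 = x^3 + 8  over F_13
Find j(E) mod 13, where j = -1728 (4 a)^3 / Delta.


Delta = -16(4 a^3 + 27 b^2) mod 13 = 3
-1728 * (4 a)^3 = -1728 * (4*0)^3 mod 13 = 0
j = 0 * 3^(-1) mod 13 = 0

j = 0 (mod 13)


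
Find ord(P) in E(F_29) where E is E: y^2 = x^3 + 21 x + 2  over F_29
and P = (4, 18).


Compute successive multiples of P until we hit O:
  1P = (4, 18)
  2P = (14, 16)
  3P = (18, 8)
  4P = (1, 13)
  5P = (1, 16)
  6P = (18, 21)
  7P = (14, 13)
  8P = (4, 11)
  ... (continuing to 9P)
  9P = O

ord(P) = 9


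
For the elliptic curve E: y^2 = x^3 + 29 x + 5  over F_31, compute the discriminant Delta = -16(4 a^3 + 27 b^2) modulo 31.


4 a^3 + 27 b^2 = 4*29^3 + 27*5^2 = 97556 + 675 = 98231
Delta = -16 * (98231) = -1571696
Delta mod 31 = 4

Delta = 4 (mod 31)


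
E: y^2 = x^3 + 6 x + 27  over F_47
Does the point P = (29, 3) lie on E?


Check whether y^2 = x^3 + 6 x + 27 (mod 47) for (x, y) = (29, 3).
LHS: y^2 = 3^2 mod 47 = 9
RHS: x^3 + 6 x + 27 = 29^3 + 6*29 + 27 mod 47 = 9
LHS = RHS

Yes, on the curve


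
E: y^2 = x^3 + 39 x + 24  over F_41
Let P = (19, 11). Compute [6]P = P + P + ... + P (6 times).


k = 6 = 110_2 (binary, LSB first: 011)
Double-and-add from P = (19, 11):
  bit 0 = 0: acc unchanged = O
  bit 1 = 1: acc = O + (21, 10) = (21, 10)
  bit 2 = 1: acc = (21, 10) + (36, 14) = (34, 33)

6P = (34, 33)


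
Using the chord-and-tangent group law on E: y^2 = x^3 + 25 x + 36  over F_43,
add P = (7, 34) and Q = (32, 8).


P != Q, so use the chord formula.
s = (y2 - y1) / (x2 - x1) = (17) / (25) mod 43 = 11
x3 = s^2 - x1 - x2 mod 43 = 11^2 - 7 - 32 = 39
y3 = s (x1 - x3) - y1 mod 43 = 11 * (7 - 39) - 34 = 1

P + Q = (39, 1)


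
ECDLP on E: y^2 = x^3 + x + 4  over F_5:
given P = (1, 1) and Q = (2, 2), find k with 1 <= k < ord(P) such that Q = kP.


Enumerate multiples of P until we hit Q = (2, 2):
  1P = (1, 1)
  2P = (2, 2)
Match found at i = 2.

k = 2


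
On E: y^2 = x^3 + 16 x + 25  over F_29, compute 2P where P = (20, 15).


Doubling: s = (3 x1^2 + a) / (2 y1)
s = (3*20^2 + 16) / (2*15) mod 29 = 27
x3 = s^2 - 2 x1 mod 29 = 27^2 - 2*20 = 22
y3 = s (x1 - x3) - y1 mod 29 = 27 * (20 - 22) - 15 = 18

2P = (22, 18)


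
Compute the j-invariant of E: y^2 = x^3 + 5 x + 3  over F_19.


Delta = -16(4 a^3 + 27 b^2) mod 19 = 6
-1728 * (4 a)^3 = -1728 * (4*5)^3 mod 19 = 1
j = 1 * 6^(-1) mod 19 = 16

j = 16 (mod 19)


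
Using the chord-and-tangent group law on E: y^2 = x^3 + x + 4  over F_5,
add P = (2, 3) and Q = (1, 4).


P != Q, so use the chord formula.
s = (y2 - y1) / (x2 - x1) = (1) / (4) mod 5 = 4
x3 = s^2 - x1 - x2 mod 5 = 4^2 - 2 - 1 = 3
y3 = s (x1 - x3) - y1 mod 5 = 4 * (2 - 3) - 3 = 3

P + Q = (3, 3)


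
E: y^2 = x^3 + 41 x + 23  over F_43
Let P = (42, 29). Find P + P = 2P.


Doubling: s = (3 x1^2 + a) / (2 y1)
s = (3*42^2 + 41) / (2*29) mod 43 = 23
x3 = s^2 - 2 x1 mod 43 = 23^2 - 2*42 = 15
y3 = s (x1 - x3) - y1 mod 43 = 23 * (42 - 15) - 29 = 33

2P = (15, 33)


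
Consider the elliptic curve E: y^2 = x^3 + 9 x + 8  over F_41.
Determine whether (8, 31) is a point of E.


Check whether y^2 = x^3 + 9 x + 8 (mod 41) for (x, y) = (8, 31).
LHS: y^2 = 31^2 mod 41 = 18
RHS: x^3 + 9 x + 8 = 8^3 + 9*8 + 8 mod 41 = 18
LHS = RHS

Yes, on the curve


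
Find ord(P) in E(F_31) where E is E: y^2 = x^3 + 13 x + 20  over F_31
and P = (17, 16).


Compute successive multiples of P until we hit O:
  1P = (17, 16)
  2P = (17, 15)
  3P = O

ord(P) = 3


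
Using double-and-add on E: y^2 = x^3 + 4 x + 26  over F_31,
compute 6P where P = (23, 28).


k = 6 = 110_2 (binary, LSB first: 011)
Double-and-add from P = (23, 28):
  bit 0 = 0: acc unchanged = O
  bit 1 = 1: acc = O + (5, 4) = (5, 4)
  bit 2 = 1: acc = (5, 4) + (26, 25) = (1, 0)

6P = (1, 0)


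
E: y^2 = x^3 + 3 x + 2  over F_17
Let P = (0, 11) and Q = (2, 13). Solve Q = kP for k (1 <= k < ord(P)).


Enumerate multiples of P until we hit Q = (2, 13):
  1P = (0, 11)
  2P = (16, 10)
  3P = (2, 4)
  4P = (6, 10)
  5P = (3, 15)
  6P = (12, 7)
  7P = (7, 14)
  8P = (14, 0)
  9P = (7, 3)
  10P = (12, 10)
  11P = (3, 2)
  12P = (6, 7)
  13P = (2, 13)
Match found at i = 13.

k = 13


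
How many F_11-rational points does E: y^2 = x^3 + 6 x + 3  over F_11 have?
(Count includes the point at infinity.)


For each x in F_11, count y with y^2 = x^3 + 6 x + 3 mod 11:
  x = 0: RHS = 3, y in [5, 6]  -> 2 point(s)
  x = 2: RHS = 1, y in [1, 10]  -> 2 point(s)
  x = 3: RHS = 4, y in [2, 9]  -> 2 point(s)
  x = 4: RHS = 3, y in [5, 6]  -> 2 point(s)
  x = 5: RHS = 4, y in [2, 9]  -> 2 point(s)
  x = 7: RHS = 3, y in [5, 6]  -> 2 point(s)
  x = 9: RHS = 5, y in [4, 7]  -> 2 point(s)
Affine points: 14. Add the point at infinity: total = 15.

#E(F_11) = 15


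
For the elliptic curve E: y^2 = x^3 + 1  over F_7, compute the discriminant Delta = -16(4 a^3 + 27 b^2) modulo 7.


4 a^3 + 27 b^2 = 4*0^3 + 27*1^2 = 0 + 27 = 27
Delta = -16 * (27) = -432
Delta mod 7 = 2

Delta = 2 (mod 7)


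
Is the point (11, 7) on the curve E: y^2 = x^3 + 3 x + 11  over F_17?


Check whether y^2 = x^3 + 3 x + 11 (mod 17) for (x, y) = (11, 7).
LHS: y^2 = 7^2 mod 17 = 15
RHS: x^3 + 3 x + 11 = 11^3 + 3*11 + 11 mod 17 = 15
LHS = RHS

Yes, on the curve


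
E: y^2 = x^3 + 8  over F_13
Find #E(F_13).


For each x in F_13, count y with y^2 = x^3 + 0 x + 8 mod 13:
  x = 1: RHS = 9, y in [3, 10]  -> 2 point(s)
  x = 2: RHS = 3, y in [4, 9]  -> 2 point(s)
  x = 3: RHS = 9, y in [3, 10]  -> 2 point(s)
  x = 5: RHS = 3, y in [4, 9]  -> 2 point(s)
  x = 6: RHS = 3, y in [4, 9]  -> 2 point(s)
  x = 7: RHS = 0, y in [0]  -> 1 point(s)
  x = 8: RHS = 0, y in [0]  -> 1 point(s)
  x = 9: RHS = 9, y in [3, 10]  -> 2 point(s)
  x = 11: RHS = 0, y in [0]  -> 1 point(s)
Affine points: 15. Add the point at infinity: total = 16.

#E(F_13) = 16


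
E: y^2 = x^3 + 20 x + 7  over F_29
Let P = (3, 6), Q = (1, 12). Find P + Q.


P != Q, so use the chord formula.
s = (y2 - y1) / (x2 - x1) = (6) / (27) mod 29 = 26
x3 = s^2 - x1 - x2 mod 29 = 26^2 - 3 - 1 = 5
y3 = s (x1 - x3) - y1 mod 29 = 26 * (3 - 5) - 6 = 0

P + Q = (5, 0)


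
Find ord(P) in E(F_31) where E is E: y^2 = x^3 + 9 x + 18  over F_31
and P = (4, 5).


Compute successive multiples of P until we hit O:
  1P = (4, 5)
  2P = (0, 24)
  3P = (5, 23)
  4P = (5, 8)
  5P = (0, 7)
  6P = (4, 26)
  7P = O

ord(P) = 7


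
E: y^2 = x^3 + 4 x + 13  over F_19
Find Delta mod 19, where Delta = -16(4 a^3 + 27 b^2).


4 a^3 + 27 b^2 = 4*4^3 + 27*13^2 = 256 + 4563 = 4819
Delta = -16 * (4819) = -77104
Delta mod 19 = 17

Delta = 17 (mod 19)


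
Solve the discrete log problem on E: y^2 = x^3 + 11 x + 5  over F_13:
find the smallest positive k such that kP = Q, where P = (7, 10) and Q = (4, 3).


Enumerate multiples of P until we hit Q = (4, 3):
  1P = (7, 10)
  2P = (2, 10)
  3P = (4, 3)
Match found at i = 3.

k = 3


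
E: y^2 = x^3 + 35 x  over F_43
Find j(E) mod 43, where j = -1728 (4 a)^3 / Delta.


Delta = -16(4 a^3 + 27 b^2) mod 43 = 2
-1728 * (4 a)^3 = -1728 * (4*35)^3 mod 43 = 16
j = 16 * 2^(-1) mod 43 = 8

j = 8 (mod 43)


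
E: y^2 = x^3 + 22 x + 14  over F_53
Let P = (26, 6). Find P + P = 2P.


Doubling: s = (3 x1^2 + a) / (2 y1)
s = (3*26^2 + 22) / (2*6) mod 53 = 3
x3 = s^2 - 2 x1 mod 53 = 3^2 - 2*26 = 10
y3 = s (x1 - x3) - y1 mod 53 = 3 * (26 - 10) - 6 = 42

2P = (10, 42)


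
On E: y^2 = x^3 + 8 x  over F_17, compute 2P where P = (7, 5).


k = 2 = 10_2 (binary, LSB first: 01)
Double-and-add from P = (7, 5):
  bit 0 = 0: acc unchanged = O
  bit 1 = 1: acc = O + (1, 3) = (1, 3)

2P = (1, 3)


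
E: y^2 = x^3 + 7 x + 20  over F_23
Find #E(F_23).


For each x in F_23, count y with y^2 = x^3 + 7 x + 20 mod 23:
  x = 6: RHS = 2, y in [5, 18]  -> 2 point(s)
  x = 8: RHS = 13, y in [6, 17]  -> 2 point(s)
  x = 10: RHS = 9, y in [3, 20]  -> 2 point(s)
  x = 11: RHS = 2, y in [5, 18]  -> 2 point(s)
  x = 13: RHS = 8, y in [10, 13]  -> 2 point(s)
  x = 15: RHS = 4, y in [2, 21]  -> 2 point(s)
  x = 20: RHS = 18, y in [8, 15]  -> 2 point(s)
  x = 22: RHS = 12, y in [9, 14]  -> 2 point(s)
Affine points: 16. Add the point at infinity: total = 17.

#E(F_23) = 17


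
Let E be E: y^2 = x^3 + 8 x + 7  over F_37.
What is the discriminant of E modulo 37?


4 a^3 + 27 b^2 = 4*8^3 + 27*7^2 = 2048 + 1323 = 3371
Delta = -16 * (3371) = -53936
Delta mod 37 = 10

Delta = 10 (mod 37)


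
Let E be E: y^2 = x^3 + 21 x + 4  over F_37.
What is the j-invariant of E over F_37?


Delta = -16(4 a^3 + 27 b^2) mod 37 = 6
-1728 * (4 a)^3 = -1728 * (4*21)^3 mod 37 = 11
j = 11 * 6^(-1) mod 37 = 8

j = 8 (mod 37)


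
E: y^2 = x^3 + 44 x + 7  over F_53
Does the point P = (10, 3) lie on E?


Check whether y^2 = x^3 + 44 x + 7 (mod 53) for (x, y) = (10, 3).
LHS: y^2 = 3^2 mod 53 = 9
RHS: x^3 + 44 x + 7 = 10^3 + 44*10 + 7 mod 53 = 16
LHS != RHS

No, not on the curve


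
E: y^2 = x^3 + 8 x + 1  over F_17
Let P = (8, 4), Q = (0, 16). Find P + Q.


P != Q, so use the chord formula.
s = (y2 - y1) / (x2 - x1) = (12) / (9) mod 17 = 7
x3 = s^2 - x1 - x2 mod 17 = 7^2 - 8 - 0 = 7
y3 = s (x1 - x3) - y1 mod 17 = 7 * (8 - 7) - 4 = 3

P + Q = (7, 3)


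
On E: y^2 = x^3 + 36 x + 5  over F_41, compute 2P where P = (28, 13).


Doubling: s = (3 x1^2 + a) / (2 y1)
s = (3*28^2 + 36) / (2*13) mod 41 = 13
x3 = s^2 - 2 x1 mod 41 = 13^2 - 2*28 = 31
y3 = s (x1 - x3) - y1 mod 41 = 13 * (28 - 31) - 13 = 30

2P = (31, 30)


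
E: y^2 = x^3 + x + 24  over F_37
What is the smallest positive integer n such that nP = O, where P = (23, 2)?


Compute successive multiples of P until we hit O:
  1P = (23, 2)
  2P = (17, 12)
  3P = (8, 10)
  4P = (15, 11)
  5P = (2, 16)
  6P = (33, 17)
  7P = (11, 16)
  8P = (28, 10)
  ... (continuing to 33P)
  33P = O

ord(P) = 33


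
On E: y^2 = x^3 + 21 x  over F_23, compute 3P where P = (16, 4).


k = 3 = 11_2 (binary, LSB first: 11)
Double-and-add from P = (16, 4):
  bit 0 = 1: acc = O + (16, 4) = (16, 4)
  bit 1 = 1: acc = (16, 4) + (18, 0) = (16, 19)

3P = (16, 19)


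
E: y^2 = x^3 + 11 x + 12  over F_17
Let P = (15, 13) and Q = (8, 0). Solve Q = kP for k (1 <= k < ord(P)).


Enumerate multiples of P until we hit Q = (8, 0):
  1P = (15, 13)
  2P = (12, 6)
  3P = (3, 15)
  4P = (8, 0)
Match found at i = 4.

k = 4


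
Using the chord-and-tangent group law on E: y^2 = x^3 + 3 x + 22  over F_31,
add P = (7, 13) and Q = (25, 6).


P != Q, so use the chord formula.
s = (y2 - y1) / (x2 - x1) = (24) / (18) mod 31 = 22
x3 = s^2 - x1 - x2 mod 31 = 22^2 - 7 - 25 = 18
y3 = s (x1 - x3) - y1 mod 31 = 22 * (7 - 18) - 13 = 24

P + Q = (18, 24)


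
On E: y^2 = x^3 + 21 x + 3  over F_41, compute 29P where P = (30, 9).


k = 29 = 11101_2 (binary, LSB first: 10111)
Double-and-add from P = (30, 9):
  bit 0 = 1: acc = O + (30, 9) = (30, 9)
  bit 1 = 0: acc unchanged = (30, 9)
  bit 2 = 1: acc = (30, 9) + (27, 32) = (20, 10)
  bit 3 = 1: acc = (20, 10) + (19, 39) = (23, 36)
  bit 4 = 1: acc = (23, 36) + (1, 36) = (17, 5)

29P = (17, 5)


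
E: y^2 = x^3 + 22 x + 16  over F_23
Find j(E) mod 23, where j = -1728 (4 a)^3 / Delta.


Delta = -16(4 a^3 + 27 b^2) mod 23 = 10
-1728 * (4 a)^3 = -1728 * (4*22)^3 mod 23 = 8
j = 8 * 10^(-1) mod 23 = 10

j = 10 (mod 23)


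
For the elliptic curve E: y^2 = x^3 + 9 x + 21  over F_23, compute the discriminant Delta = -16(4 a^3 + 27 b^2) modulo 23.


4 a^3 + 27 b^2 = 4*9^3 + 27*21^2 = 2916 + 11907 = 14823
Delta = -16 * (14823) = -237168
Delta mod 23 = 8

Delta = 8 (mod 23)


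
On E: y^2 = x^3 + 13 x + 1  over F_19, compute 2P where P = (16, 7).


Doubling: s = (3 x1^2 + a) / (2 y1)
s = (3*16^2 + 13) / (2*7) mod 19 = 11
x3 = s^2 - 2 x1 mod 19 = 11^2 - 2*16 = 13
y3 = s (x1 - x3) - y1 mod 19 = 11 * (16 - 13) - 7 = 7

2P = (13, 7)


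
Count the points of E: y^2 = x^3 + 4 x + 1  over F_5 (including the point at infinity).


For each x in F_5, count y with y^2 = x^3 + 4 x + 1 mod 5:
  x = 0: RHS = 1, y in [1, 4]  -> 2 point(s)
  x = 1: RHS = 1, y in [1, 4]  -> 2 point(s)
  x = 3: RHS = 0, y in [0]  -> 1 point(s)
  x = 4: RHS = 1, y in [1, 4]  -> 2 point(s)
Affine points: 7. Add the point at infinity: total = 8.

#E(F_5) = 8


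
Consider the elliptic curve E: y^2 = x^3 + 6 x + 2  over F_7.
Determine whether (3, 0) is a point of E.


Check whether y^2 = x^3 + 6 x + 2 (mod 7) for (x, y) = (3, 0).
LHS: y^2 = 0^2 mod 7 = 0
RHS: x^3 + 6 x + 2 = 3^3 + 6*3 + 2 mod 7 = 5
LHS != RHS

No, not on the curve


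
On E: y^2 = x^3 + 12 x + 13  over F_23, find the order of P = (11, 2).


Compute successive multiples of P until we hit O:
  1P = (11, 2)
  2P = (17, 22)
  3P = (1, 16)
  4P = (1, 7)
  5P = (17, 1)
  6P = (11, 21)
  7P = O

ord(P) = 7


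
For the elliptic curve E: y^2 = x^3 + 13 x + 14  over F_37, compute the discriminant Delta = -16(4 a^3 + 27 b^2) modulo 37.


4 a^3 + 27 b^2 = 4*13^3 + 27*14^2 = 8788 + 5292 = 14080
Delta = -16 * (14080) = -225280
Delta mod 37 = 13

Delta = 13 (mod 37)


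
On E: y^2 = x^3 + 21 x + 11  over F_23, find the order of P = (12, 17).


Compute successive multiples of P until we hit O:
  1P = (12, 17)
  2P = (11, 20)
  3P = (9, 20)
  4P = (3, 20)
  5P = (3, 3)
  6P = (9, 3)
  7P = (11, 3)
  8P = (12, 6)
  ... (continuing to 9P)
  9P = O

ord(P) = 9


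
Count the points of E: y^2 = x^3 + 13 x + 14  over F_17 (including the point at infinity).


For each x in F_17, count y with y^2 = x^3 + 13 x + 14 mod 17:
  x = 5: RHS = 0, y in [0]  -> 1 point(s)
  x = 6: RHS = 2, y in [6, 11]  -> 2 point(s)
  x = 8: RHS = 1, y in [1, 16]  -> 2 point(s)
  x = 11: RHS = 9, y in [3, 14]  -> 2 point(s)
  x = 13: RHS = 0, y in [0]  -> 1 point(s)
  x = 14: RHS = 16, y in [4, 13]  -> 2 point(s)
  x = 16: RHS = 0, y in [0]  -> 1 point(s)
Affine points: 11. Add the point at infinity: total = 12.

#E(F_17) = 12


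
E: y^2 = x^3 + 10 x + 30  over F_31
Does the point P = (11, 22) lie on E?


Check whether y^2 = x^3 + 10 x + 30 (mod 31) for (x, y) = (11, 22).
LHS: y^2 = 22^2 mod 31 = 19
RHS: x^3 + 10 x + 30 = 11^3 + 10*11 + 30 mod 31 = 14
LHS != RHS

No, not on the curve


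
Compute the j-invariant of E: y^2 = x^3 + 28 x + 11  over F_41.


Delta = -16(4 a^3 + 27 b^2) mod 41 = 22
-1728 * (4 a)^3 = -1728 * (4*28)^3 mod 41 = 32
j = 32 * 22^(-1) mod 41 = 35

j = 35 (mod 41)


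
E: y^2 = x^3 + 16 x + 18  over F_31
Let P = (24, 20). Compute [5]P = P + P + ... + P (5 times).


k = 5 = 101_2 (binary, LSB first: 101)
Double-and-add from P = (24, 20):
  bit 0 = 1: acc = O + (24, 20) = (24, 20)
  bit 1 = 0: acc unchanged = (24, 20)
  bit 2 = 1: acc = (24, 20) + (28, 6) = (30, 1)

5P = (30, 1)


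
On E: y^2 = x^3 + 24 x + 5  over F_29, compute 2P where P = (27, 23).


Doubling: s = (3 x1^2 + a) / (2 y1)
s = (3*27^2 + 24) / (2*23) mod 29 = 26
x3 = s^2 - 2 x1 mod 29 = 26^2 - 2*27 = 13
y3 = s (x1 - x3) - y1 mod 29 = 26 * (27 - 13) - 23 = 22

2P = (13, 22)


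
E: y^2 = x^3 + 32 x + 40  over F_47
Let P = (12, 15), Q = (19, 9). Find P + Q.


P != Q, so use the chord formula.
s = (y2 - y1) / (x2 - x1) = (41) / (7) mod 47 = 26
x3 = s^2 - x1 - x2 mod 47 = 26^2 - 12 - 19 = 34
y3 = s (x1 - x3) - y1 mod 47 = 26 * (12 - 34) - 15 = 24

P + Q = (34, 24)


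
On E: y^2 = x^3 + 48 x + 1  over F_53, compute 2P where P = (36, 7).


Doubling: s = (3 x1^2 + a) / (2 y1)
s = (3*36^2 + 48) / (2*7) mod 53 = 1
x3 = s^2 - 2 x1 mod 53 = 1^2 - 2*36 = 35
y3 = s (x1 - x3) - y1 mod 53 = 1 * (36 - 35) - 7 = 47

2P = (35, 47)


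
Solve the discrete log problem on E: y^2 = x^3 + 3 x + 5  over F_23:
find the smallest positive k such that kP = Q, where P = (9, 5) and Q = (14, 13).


Enumerate multiples of P until we hit Q = (14, 13):
  1P = (9, 5)
  2P = (14, 10)
  3P = (1, 3)
  4P = (3, 8)
  5P = (17, 22)
  6P = (22, 22)
  7P = (8, 14)
  8P = (18, 7)
  9P = (4, 14)
  10P = (16, 3)
  11P = (7, 1)
  12P = (11, 14)
  13P = (6, 20)
  14P = (10, 0)
  15P = (6, 3)
  16P = (11, 9)
  17P = (7, 22)
  18P = (16, 20)
  19P = (4, 9)
  20P = (18, 16)
  21P = (8, 9)
  22P = (22, 1)
  23P = (17, 1)
  24P = (3, 15)
  25P = (1, 20)
  26P = (14, 13)
Match found at i = 26.

k = 26


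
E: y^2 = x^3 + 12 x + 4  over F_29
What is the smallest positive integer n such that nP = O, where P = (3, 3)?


Compute successive multiples of P until we hit O:
  1P = (3, 3)
  2P = (0, 2)
  3P = (10, 14)
  4P = (9, 0)
  5P = (10, 15)
  6P = (0, 27)
  7P = (3, 26)
  8P = O

ord(P) = 8


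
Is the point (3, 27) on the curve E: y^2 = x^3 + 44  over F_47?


Check whether y^2 = x^3 + 0 x + 44 (mod 47) for (x, y) = (3, 27).
LHS: y^2 = 27^2 mod 47 = 24
RHS: x^3 + 0 x + 44 = 3^3 + 0*3 + 44 mod 47 = 24
LHS = RHS

Yes, on the curve


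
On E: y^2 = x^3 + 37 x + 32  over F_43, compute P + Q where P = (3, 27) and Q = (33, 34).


P != Q, so use the chord formula.
s = (y2 - y1) / (x2 - x1) = (7) / (30) mod 43 = 16
x3 = s^2 - x1 - x2 mod 43 = 16^2 - 3 - 33 = 5
y3 = s (x1 - x3) - y1 mod 43 = 16 * (3 - 5) - 27 = 27

P + Q = (5, 27)


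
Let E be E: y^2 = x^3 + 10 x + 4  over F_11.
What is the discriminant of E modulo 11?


4 a^3 + 27 b^2 = 4*10^3 + 27*4^2 = 4000 + 432 = 4432
Delta = -16 * (4432) = -70912
Delta mod 11 = 5

Delta = 5 (mod 11)


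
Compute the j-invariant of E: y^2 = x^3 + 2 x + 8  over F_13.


Delta = -16(4 a^3 + 27 b^2) mod 13 = 11
-1728 * (4 a)^3 = -1728 * (4*2)^3 mod 13 = 5
j = 5 * 11^(-1) mod 13 = 4

j = 4 (mod 13)


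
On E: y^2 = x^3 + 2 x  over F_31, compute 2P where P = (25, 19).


k = 2 = 10_2 (binary, LSB first: 01)
Double-and-add from P = (25, 19):
  bit 0 = 0: acc unchanged = O
  bit 1 = 1: acc = O + (16, 25) = (16, 25)

2P = (16, 25)


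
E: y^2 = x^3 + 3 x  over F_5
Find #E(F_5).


For each x in F_5, count y with y^2 = x^3 + 3 x + 0 mod 5:
  x = 0: RHS = 0, y in [0]  -> 1 point(s)
  x = 1: RHS = 4, y in [2, 3]  -> 2 point(s)
  x = 2: RHS = 4, y in [2, 3]  -> 2 point(s)
  x = 3: RHS = 1, y in [1, 4]  -> 2 point(s)
  x = 4: RHS = 1, y in [1, 4]  -> 2 point(s)
Affine points: 9. Add the point at infinity: total = 10.

#E(F_5) = 10


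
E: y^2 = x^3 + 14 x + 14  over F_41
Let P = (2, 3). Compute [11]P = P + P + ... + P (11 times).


k = 11 = 1011_2 (binary, LSB first: 1101)
Double-and-add from P = (2, 3):
  bit 0 = 1: acc = O + (2, 3) = (2, 3)
  bit 1 = 1: acc = (2, 3) + (33, 13) = (7, 2)
  bit 2 = 0: acc unchanged = (7, 2)
  bit 3 = 1: acc = (7, 2) + (29, 39) = (3, 1)

11P = (3, 1)


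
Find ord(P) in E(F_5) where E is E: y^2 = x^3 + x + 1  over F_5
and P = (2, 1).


Compute successive multiples of P until we hit O:
  1P = (2, 1)
  2P = (2, 4)
  3P = O

ord(P) = 3


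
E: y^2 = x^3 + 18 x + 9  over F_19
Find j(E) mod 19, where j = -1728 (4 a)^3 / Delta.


Delta = -16(4 a^3 + 27 b^2) mod 19 = 13
-1728 * (4 a)^3 = -1728 * (4*18)^3 mod 19 = 12
j = 12 * 13^(-1) mod 19 = 17

j = 17 (mod 19)


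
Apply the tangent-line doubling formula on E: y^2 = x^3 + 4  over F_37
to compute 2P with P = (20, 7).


Doubling: s = (3 x1^2 + a) / (2 y1)
s = (3*20^2 + 0) / (2*7) mod 37 = 17
x3 = s^2 - 2 x1 mod 37 = 17^2 - 2*20 = 27
y3 = s (x1 - x3) - y1 mod 37 = 17 * (20 - 27) - 7 = 22

2P = (27, 22)


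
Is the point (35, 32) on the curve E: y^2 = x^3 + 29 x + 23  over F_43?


Check whether y^2 = x^3 + 29 x + 23 (mod 43) for (x, y) = (35, 32).
LHS: y^2 = 32^2 mod 43 = 35
RHS: x^3 + 29 x + 23 = 35^3 + 29*35 + 23 mod 43 = 10
LHS != RHS

No, not on the curve


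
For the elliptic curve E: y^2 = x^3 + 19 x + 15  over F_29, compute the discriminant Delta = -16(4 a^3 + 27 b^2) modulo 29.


4 a^3 + 27 b^2 = 4*19^3 + 27*15^2 = 27436 + 6075 = 33511
Delta = -16 * (33511) = -536176
Delta mod 29 = 5

Delta = 5 (mod 29)


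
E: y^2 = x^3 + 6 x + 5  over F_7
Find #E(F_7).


For each x in F_7, count y with y^2 = x^3 + 6 x + 5 mod 7:
  x = 2: RHS = 4, y in [2, 5]  -> 2 point(s)
  x = 3: RHS = 1, y in [1, 6]  -> 2 point(s)
  x = 4: RHS = 2, y in [3, 4]  -> 2 point(s)
Affine points: 6. Add the point at infinity: total = 7.

#E(F_7) = 7


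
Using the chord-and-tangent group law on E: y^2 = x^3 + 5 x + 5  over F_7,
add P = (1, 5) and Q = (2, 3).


P != Q, so use the chord formula.
s = (y2 - y1) / (x2 - x1) = (5) / (1) mod 7 = 5
x3 = s^2 - x1 - x2 mod 7 = 5^2 - 1 - 2 = 1
y3 = s (x1 - x3) - y1 mod 7 = 5 * (1 - 1) - 5 = 2

P + Q = (1, 2)


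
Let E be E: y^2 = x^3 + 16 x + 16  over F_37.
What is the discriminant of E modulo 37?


4 a^3 + 27 b^2 = 4*16^3 + 27*16^2 = 16384 + 6912 = 23296
Delta = -16 * (23296) = -372736
Delta mod 37 = 2

Delta = 2 (mod 37)


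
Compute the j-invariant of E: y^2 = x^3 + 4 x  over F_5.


Delta = -16(4 a^3 + 27 b^2) mod 5 = 4
-1728 * (4 a)^3 = -1728 * (4*4)^3 mod 5 = 2
j = 2 * 4^(-1) mod 5 = 3

j = 3 (mod 5)


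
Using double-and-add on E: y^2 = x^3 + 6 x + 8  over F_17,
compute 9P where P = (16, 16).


k = 9 = 1001_2 (binary, LSB first: 1001)
Double-and-add from P = (16, 16):
  bit 0 = 1: acc = O + (16, 16) = (16, 16)
  bit 1 = 0: acc unchanged = (16, 16)
  bit 2 = 0: acc unchanged = (16, 16)
  bit 3 = 1: acc = (16, 16) + (3, 11) = (7, 11)

9P = (7, 11)


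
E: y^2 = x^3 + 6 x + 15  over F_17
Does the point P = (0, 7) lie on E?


Check whether y^2 = x^3 + 6 x + 15 (mod 17) for (x, y) = (0, 7).
LHS: y^2 = 7^2 mod 17 = 15
RHS: x^3 + 6 x + 15 = 0^3 + 6*0 + 15 mod 17 = 15
LHS = RHS

Yes, on the curve


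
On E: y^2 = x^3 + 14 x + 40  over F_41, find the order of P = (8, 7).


Compute successive multiples of P until we hit O:
  1P = (8, 7)
  2P = (34, 38)
  3P = (4, 23)
  4P = (4, 18)
  5P = (34, 3)
  6P = (8, 34)
  7P = O

ord(P) = 7


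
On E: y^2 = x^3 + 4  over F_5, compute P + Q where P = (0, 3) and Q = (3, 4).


P != Q, so use the chord formula.
s = (y2 - y1) / (x2 - x1) = (1) / (3) mod 5 = 2
x3 = s^2 - x1 - x2 mod 5 = 2^2 - 0 - 3 = 1
y3 = s (x1 - x3) - y1 mod 5 = 2 * (0 - 1) - 3 = 0

P + Q = (1, 0)


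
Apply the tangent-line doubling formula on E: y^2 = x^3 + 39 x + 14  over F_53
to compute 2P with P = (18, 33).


Doubling: s = (3 x1^2 + a) / (2 y1)
s = (3*18^2 + 39) / (2*33) mod 53 = 37
x3 = s^2 - 2 x1 mod 53 = 37^2 - 2*18 = 8
y3 = s (x1 - x3) - y1 mod 53 = 37 * (18 - 8) - 33 = 19

2P = (8, 19)


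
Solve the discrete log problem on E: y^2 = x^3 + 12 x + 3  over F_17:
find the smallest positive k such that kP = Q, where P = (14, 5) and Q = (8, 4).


Enumerate multiples of P until we hit Q = (8, 4):
  1P = (14, 5)
  2P = (2, 1)
  3P = (3, 10)
  4P = (4, 9)
  5P = (8, 13)
  6P = (10, 1)
  7P = (11, 15)
  8P = (5, 16)
  9P = (6, 6)
  10P = (1, 4)
  11P = (1, 13)
  12P = (6, 11)
  13P = (5, 1)
  14P = (11, 2)
  15P = (10, 16)
  16P = (8, 4)
Match found at i = 16.

k = 16


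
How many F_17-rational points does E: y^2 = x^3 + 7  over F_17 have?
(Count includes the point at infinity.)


For each x in F_17, count y with y^2 = x^3 + 0 x + 7 mod 17:
  x = 1: RHS = 8, y in [5, 12]  -> 2 point(s)
  x = 2: RHS = 15, y in [7, 10]  -> 2 point(s)
  x = 3: RHS = 0, y in [0]  -> 1 point(s)
  x = 5: RHS = 13, y in [8, 9]  -> 2 point(s)
  x = 6: RHS = 2, y in [6, 11]  -> 2 point(s)
  x = 8: RHS = 9, y in [3, 14]  -> 2 point(s)
  x = 10: RHS = 4, y in [2, 15]  -> 2 point(s)
  x = 12: RHS = 1, y in [1, 16]  -> 2 point(s)
  x = 15: RHS = 16, y in [4, 13]  -> 2 point(s)
Affine points: 17. Add the point at infinity: total = 18.

#E(F_17) = 18


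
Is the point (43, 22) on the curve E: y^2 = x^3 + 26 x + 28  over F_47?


Check whether y^2 = x^3 + 26 x + 28 (mod 47) for (x, y) = (43, 22).
LHS: y^2 = 22^2 mod 47 = 14
RHS: x^3 + 26 x + 28 = 43^3 + 26*43 + 28 mod 47 = 1
LHS != RHS

No, not on the curve


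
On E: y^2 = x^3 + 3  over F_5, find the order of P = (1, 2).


Compute successive multiples of P until we hit O:
  1P = (1, 2)
  2P = (2, 1)
  3P = (3, 0)
  4P = (2, 4)
  5P = (1, 3)
  6P = O

ord(P) = 6


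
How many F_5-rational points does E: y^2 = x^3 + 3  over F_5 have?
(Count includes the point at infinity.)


For each x in F_5, count y with y^2 = x^3 + 0 x + 3 mod 5:
  x = 1: RHS = 4, y in [2, 3]  -> 2 point(s)
  x = 2: RHS = 1, y in [1, 4]  -> 2 point(s)
  x = 3: RHS = 0, y in [0]  -> 1 point(s)
Affine points: 5. Add the point at infinity: total = 6.

#E(F_5) = 6


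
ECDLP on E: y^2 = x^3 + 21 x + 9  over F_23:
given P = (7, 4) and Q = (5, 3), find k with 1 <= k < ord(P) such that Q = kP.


Enumerate multiples of P until we hit Q = (5, 3):
  1P = (7, 4)
  2P = (13, 8)
  3P = (6, 12)
  4P = (5, 3)
Match found at i = 4.

k = 4


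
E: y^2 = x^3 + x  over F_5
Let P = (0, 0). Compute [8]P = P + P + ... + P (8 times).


k = 8 = 1000_2 (binary, LSB first: 0001)
Double-and-add from P = (0, 0):
  bit 0 = 0: acc unchanged = O
  bit 1 = 0: acc unchanged = O
  bit 2 = 0: acc unchanged = O
  bit 3 = 1: acc = O + O = O

8P = O


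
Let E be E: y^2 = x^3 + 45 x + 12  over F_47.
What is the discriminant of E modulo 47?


4 a^3 + 27 b^2 = 4*45^3 + 27*12^2 = 364500 + 3888 = 368388
Delta = -16 * (368388) = -5894208
Delta mod 47 = 15

Delta = 15 (mod 47)


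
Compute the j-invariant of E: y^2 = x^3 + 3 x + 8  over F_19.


Delta = -16(4 a^3 + 27 b^2) mod 19 = 17
-1728 * (4 a)^3 = -1728 * (4*3)^3 mod 19 = 18
j = 18 * 17^(-1) mod 19 = 10

j = 10 (mod 19)


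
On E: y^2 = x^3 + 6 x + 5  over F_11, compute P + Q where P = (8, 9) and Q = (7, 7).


P != Q, so use the chord formula.
s = (y2 - y1) / (x2 - x1) = (9) / (10) mod 11 = 2
x3 = s^2 - x1 - x2 mod 11 = 2^2 - 8 - 7 = 0
y3 = s (x1 - x3) - y1 mod 11 = 2 * (8 - 0) - 9 = 7

P + Q = (0, 7)


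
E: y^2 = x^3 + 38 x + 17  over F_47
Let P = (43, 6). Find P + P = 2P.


Doubling: s = (3 x1^2 + a) / (2 y1)
s = (3*43^2 + 38) / (2*6) mod 47 = 15
x3 = s^2 - 2 x1 mod 47 = 15^2 - 2*43 = 45
y3 = s (x1 - x3) - y1 mod 47 = 15 * (43 - 45) - 6 = 11

2P = (45, 11)


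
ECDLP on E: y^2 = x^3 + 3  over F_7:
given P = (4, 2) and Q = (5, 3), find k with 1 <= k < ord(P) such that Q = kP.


Enumerate multiples of P until we hit Q = (5, 3):
  1P = (4, 2)
  2P = (3, 3)
  3P = (1, 2)
  4P = (2, 5)
  5P = (5, 3)
Match found at i = 5.

k = 5


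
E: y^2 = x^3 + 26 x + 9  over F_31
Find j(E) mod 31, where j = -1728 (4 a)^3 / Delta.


Delta = -16(4 a^3 + 27 b^2) mod 31 = 9
-1728 * (4 a)^3 = -1728 * (4*26)^3 mod 31 = 15
j = 15 * 9^(-1) mod 31 = 12

j = 12 (mod 31)


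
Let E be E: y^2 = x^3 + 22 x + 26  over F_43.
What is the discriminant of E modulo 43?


4 a^3 + 27 b^2 = 4*22^3 + 27*26^2 = 42592 + 18252 = 60844
Delta = -16 * (60844) = -973504
Delta mod 43 = 16

Delta = 16 (mod 43)


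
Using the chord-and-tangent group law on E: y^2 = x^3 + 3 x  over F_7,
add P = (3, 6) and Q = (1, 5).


P != Q, so use the chord formula.
s = (y2 - y1) / (x2 - x1) = (6) / (5) mod 7 = 4
x3 = s^2 - x1 - x2 mod 7 = 4^2 - 3 - 1 = 5
y3 = s (x1 - x3) - y1 mod 7 = 4 * (3 - 5) - 6 = 0

P + Q = (5, 0)


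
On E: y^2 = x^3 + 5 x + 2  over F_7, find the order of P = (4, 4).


Compute successive multiples of P until we hit O:
  1P = (4, 4)
  2P = (1, 1)
  3P = (3, 4)
  4P = (0, 3)
  5P = (0, 4)
  6P = (3, 3)
  7P = (1, 6)
  8P = (4, 3)
  ... (continuing to 9P)
  9P = O

ord(P) = 9


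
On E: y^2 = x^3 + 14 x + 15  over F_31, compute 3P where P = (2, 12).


k = 3 = 11_2 (binary, LSB first: 11)
Double-and-add from P = (2, 12):
  bit 0 = 1: acc = O + (2, 12) = (2, 12)
  bit 1 = 1: acc = (2, 12) + (6, 25) = (20, 7)

3P = (20, 7)


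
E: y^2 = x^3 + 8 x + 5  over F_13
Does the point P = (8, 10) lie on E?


Check whether y^2 = x^3 + 8 x + 5 (mod 13) for (x, y) = (8, 10).
LHS: y^2 = 10^2 mod 13 = 9
RHS: x^3 + 8 x + 5 = 8^3 + 8*8 + 5 mod 13 = 9
LHS = RHS

Yes, on the curve


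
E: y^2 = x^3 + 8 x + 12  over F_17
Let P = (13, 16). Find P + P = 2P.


Doubling: s = (3 x1^2 + a) / (2 y1)
s = (3*13^2 + 8) / (2*16) mod 17 = 6
x3 = s^2 - 2 x1 mod 17 = 6^2 - 2*13 = 10
y3 = s (x1 - x3) - y1 mod 17 = 6 * (13 - 10) - 16 = 2

2P = (10, 2)


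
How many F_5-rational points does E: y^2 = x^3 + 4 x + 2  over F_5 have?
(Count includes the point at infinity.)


For each x in F_5, count y with y^2 = x^3 + 4 x + 2 mod 5:
  x = 3: RHS = 1, y in [1, 4]  -> 2 point(s)
Affine points: 2. Add the point at infinity: total = 3.

#E(F_5) = 3


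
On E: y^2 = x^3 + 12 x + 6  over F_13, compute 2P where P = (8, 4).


Doubling: s = (3 x1^2 + a) / (2 y1)
s = (3*8^2 + 12) / (2*4) mod 13 = 6
x3 = s^2 - 2 x1 mod 13 = 6^2 - 2*8 = 7
y3 = s (x1 - x3) - y1 mod 13 = 6 * (8 - 7) - 4 = 2

2P = (7, 2)


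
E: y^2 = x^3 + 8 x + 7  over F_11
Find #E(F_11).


For each x in F_11, count y with y^2 = x^3 + 8 x + 7 mod 11:
  x = 1: RHS = 5, y in [4, 7]  -> 2 point(s)
  x = 2: RHS = 9, y in [3, 8]  -> 2 point(s)
  x = 3: RHS = 3, y in [5, 6]  -> 2 point(s)
  x = 4: RHS = 4, y in [2, 9]  -> 2 point(s)
  x = 8: RHS = 0, y in [0]  -> 1 point(s)
  x = 9: RHS = 5, y in [4, 7]  -> 2 point(s)
  x = 10: RHS = 9, y in [3, 8]  -> 2 point(s)
Affine points: 13. Add the point at infinity: total = 14.

#E(F_11) = 14


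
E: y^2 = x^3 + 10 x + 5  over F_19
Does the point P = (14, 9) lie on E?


Check whether y^2 = x^3 + 10 x + 5 (mod 19) for (x, y) = (14, 9).
LHS: y^2 = 9^2 mod 19 = 5
RHS: x^3 + 10 x + 5 = 14^3 + 10*14 + 5 mod 19 = 1
LHS != RHS

No, not on the curve


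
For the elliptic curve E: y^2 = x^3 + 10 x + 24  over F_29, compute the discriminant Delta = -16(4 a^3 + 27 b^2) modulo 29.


4 a^3 + 27 b^2 = 4*10^3 + 27*24^2 = 4000 + 15552 = 19552
Delta = -16 * (19552) = -312832
Delta mod 29 = 20

Delta = 20 (mod 29)


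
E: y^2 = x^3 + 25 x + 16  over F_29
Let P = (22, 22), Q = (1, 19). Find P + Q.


P != Q, so use the chord formula.
s = (y2 - y1) / (x2 - x1) = (26) / (8) mod 29 = 25
x3 = s^2 - x1 - x2 mod 29 = 25^2 - 22 - 1 = 22
y3 = s (x1 - x3) - y1 mod 29 = 25 * (22 - 22) - 22 = 7

P + Q = (22, 7)
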